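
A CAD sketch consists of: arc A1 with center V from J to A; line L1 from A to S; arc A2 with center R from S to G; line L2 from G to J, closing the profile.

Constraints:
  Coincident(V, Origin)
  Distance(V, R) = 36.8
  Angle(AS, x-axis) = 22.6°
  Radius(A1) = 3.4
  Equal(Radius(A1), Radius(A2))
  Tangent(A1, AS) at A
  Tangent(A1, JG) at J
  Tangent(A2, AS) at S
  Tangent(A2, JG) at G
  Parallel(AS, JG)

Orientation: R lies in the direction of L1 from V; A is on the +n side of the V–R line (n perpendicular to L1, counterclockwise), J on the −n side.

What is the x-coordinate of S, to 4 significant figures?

32.67

The slot axis is L1's direction at 22.6°, so u = (cos 22.6°, sin 22.6°) = (0.9232, 0.3843) and n = (−sin 22.6°, cos 22.6°) = (-0.3843, 0.9232). V is at the origin and R lies 36.8 along u from V, so R = 36.8·u = (33.97, 14.14). Tangency of A1 to both parallel lines with radius 3.4 puts A and J at V ± 3.4·n: A = (-1.307, 3.139), J = (1.307, -3.139). Equal radii place S and G the same way about R: S = R + 3.4·n = (32.67, 17.28), G = R − 3.4·n = (35.28, 11.00). So S.x = 32.67.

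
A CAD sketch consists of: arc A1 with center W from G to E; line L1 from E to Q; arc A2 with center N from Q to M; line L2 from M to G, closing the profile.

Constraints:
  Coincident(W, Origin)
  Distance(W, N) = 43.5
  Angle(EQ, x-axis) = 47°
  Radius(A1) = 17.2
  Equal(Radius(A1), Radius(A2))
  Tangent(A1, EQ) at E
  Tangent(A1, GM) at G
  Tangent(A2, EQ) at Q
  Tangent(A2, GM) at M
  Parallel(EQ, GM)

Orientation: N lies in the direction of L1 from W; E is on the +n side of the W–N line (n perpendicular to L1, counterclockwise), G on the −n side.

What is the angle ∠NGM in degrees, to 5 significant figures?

21.574°

The slot axis is L1's direction at 47.0°, so u = (cos 47.0°, sin 47.0°) = (0.68200, 0.73135) and n = (−sin 47.0°, cos 47.0°) = (-0.73135, 0.68200). W is at the origin and N lies 43.5 along u from W, so N = 43.5·u = (29.667, 31.814). Tangency of A1 to both parallel lines with radius 17.2 puts E and G at W ± 17.2·n: E = (-12.579, 11.730), G = (12.579, -11.730). Equal radii place Q and M the same way about N: Q = N + 17.2·n = (17.088, 43.544), M = N − 17.2·n = (42.246, 20.084). Then cos ∠NGM = GN·GM / (|GN||GM|), giving 21.574°.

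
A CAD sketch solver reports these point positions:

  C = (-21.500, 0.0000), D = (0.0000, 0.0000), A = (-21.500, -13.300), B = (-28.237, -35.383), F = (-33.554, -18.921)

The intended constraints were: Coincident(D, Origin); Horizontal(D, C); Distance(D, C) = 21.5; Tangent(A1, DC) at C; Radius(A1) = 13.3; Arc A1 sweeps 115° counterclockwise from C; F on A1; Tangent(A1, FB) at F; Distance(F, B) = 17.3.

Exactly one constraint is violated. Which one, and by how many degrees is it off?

Tangent(A1, FB) at F — off by 7.10°.

D = (0.00, 0.00) ✓; D.y = 0.00, C.y = 0.00 ✓; |DC| = 21.50 ✓; ∠(AC, CD) = 90.00° ✓; |AC| = 13.30 ✓; bearing(A→F) − bearing(A→C) = 115.0° ✓; |AF| = 13.30 ✓; ∠(AF, FB) = 97.10° ✗; |FB| = 17.30 ✓.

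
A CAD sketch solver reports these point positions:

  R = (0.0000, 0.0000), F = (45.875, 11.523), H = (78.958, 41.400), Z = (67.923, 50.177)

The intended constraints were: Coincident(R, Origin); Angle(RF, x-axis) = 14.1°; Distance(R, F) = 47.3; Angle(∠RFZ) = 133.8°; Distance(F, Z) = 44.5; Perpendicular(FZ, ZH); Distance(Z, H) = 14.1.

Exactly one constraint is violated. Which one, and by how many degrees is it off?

Perpendicular(FZ, ZH) — off by 8.80°.

R = (0.00, 0.00) ✓; RF at 14.10° ✓; |RF| = 47.30 ✓; ∠RFZ = 133.8° ✓; |FZ| = 44.50 ✓; ∠(FZ, ZH) = 98.80° ✗; |ZH| = 14.10 ✓.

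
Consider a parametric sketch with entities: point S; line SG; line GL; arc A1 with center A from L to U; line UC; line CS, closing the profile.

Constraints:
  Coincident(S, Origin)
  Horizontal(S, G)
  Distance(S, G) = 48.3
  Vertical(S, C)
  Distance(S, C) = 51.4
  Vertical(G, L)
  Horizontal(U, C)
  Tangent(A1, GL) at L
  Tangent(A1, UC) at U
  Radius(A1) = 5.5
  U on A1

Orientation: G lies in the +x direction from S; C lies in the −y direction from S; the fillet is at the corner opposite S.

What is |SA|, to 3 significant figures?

62.8

S and C share the same x with |SC| = 51.4 and C on the −y side, so C = (0.00, -51.4). The virtual corner opposite S is at (48.3, -51.4). A1 meets GL tangentially, so AL is at right angles to GL and tangency of A1 to UC means the radius AU is perpendicular to UC, with radius 5.5, so the center A sits 5.5 in from both sides at A = (42.8, -45.9). Then |SA| = |A − S| = 62.8.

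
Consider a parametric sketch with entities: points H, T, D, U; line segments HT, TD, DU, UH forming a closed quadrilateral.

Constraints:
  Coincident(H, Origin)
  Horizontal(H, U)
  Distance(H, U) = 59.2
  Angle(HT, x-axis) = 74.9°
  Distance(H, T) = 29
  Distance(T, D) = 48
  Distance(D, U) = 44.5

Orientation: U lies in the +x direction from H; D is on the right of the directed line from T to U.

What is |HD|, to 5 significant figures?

26.494

Checks: |HU| = 59.20 ✓; |HT| = 29.00 ✓; |TD| = 48.00 ✓; |DU| = 44.50 ✓.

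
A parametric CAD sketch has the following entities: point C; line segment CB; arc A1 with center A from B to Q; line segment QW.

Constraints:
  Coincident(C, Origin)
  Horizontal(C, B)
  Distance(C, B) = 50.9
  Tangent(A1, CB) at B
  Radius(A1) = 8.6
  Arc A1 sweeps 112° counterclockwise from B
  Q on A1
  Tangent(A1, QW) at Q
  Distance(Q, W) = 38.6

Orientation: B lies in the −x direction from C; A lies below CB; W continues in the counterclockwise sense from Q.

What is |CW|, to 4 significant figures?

65.11

C is at the origin; C and B share the same y with |CB| = 50.9 and B on the −x side, so B = (-50.90, 0.000). Tangency of A1 to CB means the radius AB is perpendicular to CB, so A = B + (0, -8.6) = (-50.90, -8.600). On A1, B sits at bearing 90° from A; a 112° counterclockwise sweep puts Q at bearing 202°, so Q = A + 8.6·(cos 202°, sin 202°) = (-58.87, -11.82). A1 meets QW tangentially, so AQ is at right angles to QW, so QW runs along (−sin 202°, cos 202°); with |QW| = 38.6, W = (-44.41, -47.61). Then |CW| = |W − C| = 65.11.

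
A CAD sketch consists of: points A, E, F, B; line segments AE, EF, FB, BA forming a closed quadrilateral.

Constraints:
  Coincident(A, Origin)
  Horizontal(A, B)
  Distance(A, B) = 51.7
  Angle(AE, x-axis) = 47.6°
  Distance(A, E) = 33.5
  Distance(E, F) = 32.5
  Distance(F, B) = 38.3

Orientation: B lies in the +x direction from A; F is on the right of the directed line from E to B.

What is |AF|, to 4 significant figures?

15.45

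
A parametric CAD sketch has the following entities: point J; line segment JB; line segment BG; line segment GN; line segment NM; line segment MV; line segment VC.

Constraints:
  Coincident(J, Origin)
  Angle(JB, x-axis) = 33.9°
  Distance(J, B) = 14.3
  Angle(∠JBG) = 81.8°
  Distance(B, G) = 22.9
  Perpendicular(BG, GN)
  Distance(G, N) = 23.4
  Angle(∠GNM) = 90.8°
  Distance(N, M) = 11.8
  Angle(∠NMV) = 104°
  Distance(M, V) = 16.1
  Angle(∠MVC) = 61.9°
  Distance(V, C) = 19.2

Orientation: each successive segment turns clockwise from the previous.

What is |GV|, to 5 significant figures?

17.809

J is at the origin; JB runs at 33.9° with length 14.3, so B = (11.869, 7.9758). ∠JBG = 81.8° gives BG at -64.300° from the x-axis; with |BG| = 22.9, G = (21.800, -12.659). The perpendicularity gives GN at right angles to BG, so GN runs at -154.30°; with |GN| = 23.4, N = (0.71477, -22.807). ∠GNM = 90.8° gives NM at 116.50° from the x-axis; with |NM| = 11.8, M = (-4.5504, -12.246). ∠NMV = 104.0° gives MV at 40.500° from the x-axis; with |MV| = 16.1, V = (7.6922, -1.7902). Then |GV| = |V − G| = 17.809.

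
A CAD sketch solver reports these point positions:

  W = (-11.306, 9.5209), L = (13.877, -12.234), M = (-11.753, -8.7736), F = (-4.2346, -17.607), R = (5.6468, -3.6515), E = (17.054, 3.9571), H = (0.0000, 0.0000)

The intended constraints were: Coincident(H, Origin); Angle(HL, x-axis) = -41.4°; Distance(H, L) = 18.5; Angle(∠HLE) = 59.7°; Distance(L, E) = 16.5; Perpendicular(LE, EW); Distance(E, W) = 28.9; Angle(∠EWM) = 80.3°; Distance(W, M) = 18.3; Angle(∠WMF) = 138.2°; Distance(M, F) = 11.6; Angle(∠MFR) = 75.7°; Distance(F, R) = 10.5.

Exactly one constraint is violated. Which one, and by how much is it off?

Distance(F, R) = 10.5 — off by 6.60.

H = (0.00, 0.00) ✓; HL at -41.40° ✓; |HL| = 18.50 ✓; ∠HLE = 59.70° ✓; |LE| = 16.50 ✓; ∠(LE, EW) = 90.00° ✓; |EW| = 28.90 ✓; ∠EWM = 80.30° ✓; |WM| = 18.30 ✓; ∠WMF = 138.2° ✓; |MF| = 11.60 ✓; ∠MFR = 75.70° ✓; |FR| = 17.10 ✗.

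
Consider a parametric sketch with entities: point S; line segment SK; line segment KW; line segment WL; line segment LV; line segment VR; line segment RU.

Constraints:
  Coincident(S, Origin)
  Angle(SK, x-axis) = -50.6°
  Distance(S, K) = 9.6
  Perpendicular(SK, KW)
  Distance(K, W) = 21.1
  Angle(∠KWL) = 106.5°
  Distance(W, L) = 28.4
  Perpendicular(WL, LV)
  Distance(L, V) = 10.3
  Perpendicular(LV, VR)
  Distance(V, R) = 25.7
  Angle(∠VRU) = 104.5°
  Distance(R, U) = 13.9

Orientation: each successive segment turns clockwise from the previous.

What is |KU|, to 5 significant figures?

23.962

LV ⟂ VR, so VR runs at -34.100°; with |VR| = 25.7, R = (-6.6724, -10.768). ∠VRU = 104.5° gives RU at -109.60° from the x-axis; with |RU| = 13.9, U = (-11.335, -23.863). Then |KU| = |U − K| = 23.962.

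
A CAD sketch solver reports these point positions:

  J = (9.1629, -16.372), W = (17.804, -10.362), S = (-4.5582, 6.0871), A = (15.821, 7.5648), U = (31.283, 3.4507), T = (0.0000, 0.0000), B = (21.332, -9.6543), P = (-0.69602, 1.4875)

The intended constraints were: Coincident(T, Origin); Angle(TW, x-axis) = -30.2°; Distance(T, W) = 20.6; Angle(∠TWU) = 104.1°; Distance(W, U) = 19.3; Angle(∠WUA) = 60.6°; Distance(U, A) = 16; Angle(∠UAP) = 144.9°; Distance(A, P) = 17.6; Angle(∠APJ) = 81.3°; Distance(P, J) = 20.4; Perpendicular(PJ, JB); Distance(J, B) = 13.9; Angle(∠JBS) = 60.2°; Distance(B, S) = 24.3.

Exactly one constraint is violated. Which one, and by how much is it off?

Distance(B, S) = 24.3 — off by 6.00.

T = (0.00, 0.00) ✓; TW at -30.20° ✓; |TW| = 20.60 ✓; ∠TWU = 104.1° ✓; |WU| = 19.30 ✓; ∠WUA = 60.60° ✓; |UA| = 16.00 ✓; ∠UAP = 144.9° ✓; |AP| = 17.60 ✓; ∠APJ = 81.30° ✓; |PJ| = 20.40 ✓; ∠(PJ, JB) = 90.00° ✓; |JB| = 13.90 ✓; ∠JBS = 60.20° ✓; |BS| = 30.30 ✗.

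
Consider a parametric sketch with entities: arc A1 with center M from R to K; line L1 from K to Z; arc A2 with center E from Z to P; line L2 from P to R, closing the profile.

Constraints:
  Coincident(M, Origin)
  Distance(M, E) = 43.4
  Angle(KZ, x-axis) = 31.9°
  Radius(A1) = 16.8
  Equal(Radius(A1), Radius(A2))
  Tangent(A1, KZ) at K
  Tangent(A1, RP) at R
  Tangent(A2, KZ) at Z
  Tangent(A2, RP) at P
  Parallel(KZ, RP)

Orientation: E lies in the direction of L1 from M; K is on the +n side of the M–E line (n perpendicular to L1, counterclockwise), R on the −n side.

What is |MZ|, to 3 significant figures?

46.5

Tangency of A1 to both parallel lines with radius 16.8 puts K and R at M ± 16.8·n: K = (-8.88, 14.3), R = (8.88, -14.3). Equal radii place Z and P the same way about E: Z = E + 16.8·n = (28.0, 37.2), P = E − 16.8·n = (45.7, 8.67). Then |MZ| = |Z − M| = 46.5.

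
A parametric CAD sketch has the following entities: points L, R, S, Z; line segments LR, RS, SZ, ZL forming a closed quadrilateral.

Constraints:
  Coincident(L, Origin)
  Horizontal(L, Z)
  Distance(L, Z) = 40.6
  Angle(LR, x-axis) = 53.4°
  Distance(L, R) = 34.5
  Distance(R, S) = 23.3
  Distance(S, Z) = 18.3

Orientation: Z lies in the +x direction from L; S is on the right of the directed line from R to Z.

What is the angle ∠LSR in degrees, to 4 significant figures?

95.51°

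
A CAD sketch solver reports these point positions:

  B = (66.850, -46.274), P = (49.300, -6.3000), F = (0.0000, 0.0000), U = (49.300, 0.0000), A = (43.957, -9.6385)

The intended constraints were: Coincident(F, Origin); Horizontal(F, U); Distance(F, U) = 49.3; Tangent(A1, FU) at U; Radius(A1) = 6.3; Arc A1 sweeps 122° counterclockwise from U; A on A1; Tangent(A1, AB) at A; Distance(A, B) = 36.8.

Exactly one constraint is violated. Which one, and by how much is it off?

Distance(A, B) = 36.8 — off by 6.40.

F = (0.00, 0.00) ✓; F.y = 0.00, U.y = 0.00 ✓; |FU| = 49.30 ✓; ∠(PU, UF) = 90.00° ✓; |PU| = 6.300 ✓; bearing(P→A) − bearing(P→U) = 122.0° ✓; |PA| = 6.300 ✓; ∠(PA, AB) = 90.00° ✓; |AB| = 43.20 ✗.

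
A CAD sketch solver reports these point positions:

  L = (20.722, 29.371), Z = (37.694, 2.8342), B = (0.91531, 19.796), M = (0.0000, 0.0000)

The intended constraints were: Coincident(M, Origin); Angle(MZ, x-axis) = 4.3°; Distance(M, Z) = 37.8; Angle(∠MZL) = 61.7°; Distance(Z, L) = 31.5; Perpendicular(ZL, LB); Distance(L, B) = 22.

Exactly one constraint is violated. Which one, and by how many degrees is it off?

Perpendicular(ZL, LB) — off by 6.80°.

M = (0.00, 0.00) ✓; MZ at 4.300° ✓; |MZ| = 37.80 ✓; ∠MZL = 61.70° ✓; |ZL| = 31.50 ✓; ∠(ZL, LB) = 83.20° ✗; |LB| = 22.00 ✓.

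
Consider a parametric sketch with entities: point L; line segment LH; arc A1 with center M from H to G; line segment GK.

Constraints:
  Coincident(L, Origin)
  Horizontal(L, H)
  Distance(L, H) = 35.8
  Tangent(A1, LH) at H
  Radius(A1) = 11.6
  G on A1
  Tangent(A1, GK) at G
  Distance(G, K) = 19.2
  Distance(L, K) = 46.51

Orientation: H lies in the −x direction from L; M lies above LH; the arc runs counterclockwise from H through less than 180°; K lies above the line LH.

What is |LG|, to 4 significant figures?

29.61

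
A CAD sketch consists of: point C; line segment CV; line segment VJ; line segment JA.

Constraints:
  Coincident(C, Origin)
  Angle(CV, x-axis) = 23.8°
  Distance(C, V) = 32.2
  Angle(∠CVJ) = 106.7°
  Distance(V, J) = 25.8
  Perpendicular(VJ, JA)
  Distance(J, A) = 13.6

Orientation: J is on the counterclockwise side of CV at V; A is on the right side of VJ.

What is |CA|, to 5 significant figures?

56.602

C is at the origin; CV runs at 23.8° with length 32.2, so V = 32.2·(cos 23.8°, sin 23.8°) = (29.462, 12.994). ∠CVJ = 106.7°, so VJ runs at 23.8° + (180° − 106.7°) = 97.100° from the x-axis; with |VJ| = 25.8, J = V + 25.8·(cos 97.100°, sin 97.100°) = (26.273, 38.596). VJ ⟂ JA; with |JA| = 13.6 on the right of VJ, A = J + 13.6·(0.99233, 0.12360) = (39.768, 40.277). Then |CA| = |A − C| = 56.602.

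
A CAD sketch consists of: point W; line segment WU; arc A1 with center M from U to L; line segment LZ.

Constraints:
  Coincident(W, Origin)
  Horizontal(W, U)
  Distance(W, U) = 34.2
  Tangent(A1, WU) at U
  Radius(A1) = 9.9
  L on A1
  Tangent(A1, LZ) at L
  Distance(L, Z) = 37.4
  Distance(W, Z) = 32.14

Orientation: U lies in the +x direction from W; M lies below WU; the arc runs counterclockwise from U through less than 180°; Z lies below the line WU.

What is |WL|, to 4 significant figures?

26.87

W is at the origin; WU is horizontal with |WU| = 34.2 and U on the +x side, so U = (34.20, 0.000). The tangent condition forces MU to be normal to WU, so M = U + (0, -9.9) = (34.20, -9.900). Since ML ⟂ LZ (tangency), |MZ| = √(9.9² + 37.4²) = 38.69 regardless of where L sits on A1. So Z lies on both circle(W, 32.14) and circle(M, 38.69); the below-WU intersection is Z = (2.476, -32.04). L is the foot of the tangent from Z: L = (26.64, -3.502).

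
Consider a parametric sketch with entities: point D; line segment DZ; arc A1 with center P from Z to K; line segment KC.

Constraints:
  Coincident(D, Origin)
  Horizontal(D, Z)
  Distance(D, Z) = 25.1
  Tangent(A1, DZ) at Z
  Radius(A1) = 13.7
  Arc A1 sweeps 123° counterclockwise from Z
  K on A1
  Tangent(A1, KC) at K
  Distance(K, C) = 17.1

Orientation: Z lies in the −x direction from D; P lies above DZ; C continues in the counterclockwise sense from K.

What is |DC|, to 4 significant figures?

42.26

D is at the origin; DZ is horizontal with |DZ| = 25.1 and Z on the −x side, so Z = (-25.10, 0.000). Since A1 is tangent to DZ there, PZ ⟂ DZ, so P = Z + (0, 13.7) = (-25.10, 13.70). On A1, Z sits at bearing -90° from P; a 123° counterclockwise sweep puts K at bearing 33°, so K = P + 13.7·(cos 33°, sin 33°) = (-13.61, 21.16). Tangency of A1 to KC means the radius PK is perpendicular to KC, so KC runs along (−sin 33°, cos 33°); with |KC| = 17.1, C = (-22.92, 35.50). Then |DC| = |C − D| = 42.26.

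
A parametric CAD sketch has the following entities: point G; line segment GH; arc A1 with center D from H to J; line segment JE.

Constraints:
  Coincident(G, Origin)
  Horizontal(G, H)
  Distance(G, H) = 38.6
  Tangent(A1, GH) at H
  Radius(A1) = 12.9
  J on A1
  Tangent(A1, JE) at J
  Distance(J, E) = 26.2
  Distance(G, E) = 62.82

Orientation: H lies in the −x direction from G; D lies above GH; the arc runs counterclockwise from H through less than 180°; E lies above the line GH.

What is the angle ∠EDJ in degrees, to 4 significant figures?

63.79°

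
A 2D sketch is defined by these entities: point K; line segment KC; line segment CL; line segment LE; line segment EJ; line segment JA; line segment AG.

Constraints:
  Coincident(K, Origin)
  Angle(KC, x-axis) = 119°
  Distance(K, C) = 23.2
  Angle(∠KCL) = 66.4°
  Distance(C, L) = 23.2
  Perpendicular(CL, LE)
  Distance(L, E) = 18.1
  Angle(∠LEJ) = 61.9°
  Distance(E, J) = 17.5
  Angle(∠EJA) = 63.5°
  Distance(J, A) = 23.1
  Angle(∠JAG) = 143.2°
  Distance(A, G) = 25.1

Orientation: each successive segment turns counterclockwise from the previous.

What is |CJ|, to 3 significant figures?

12.5

K is at the origin; KC runs at 119.0° with length 23.2, so C = (-11.2, 20.3). ∠KCL = 66.4° gives CL at -127° from the x-axis; with |CL| = 23.2, L = (-25.3, 1.86). The perpendicularity gives LE at right angles to CL, so LE runs at -37.4°; with |LE| = 18.1, E = (-11.0, -9.13). ∠LEJ = 61.9° gives EJ at 80.7° from the x-axis; with |EJ| = 17.5, J = (-8.13, 8.14). Then |CJ| = |J − C| = 12.5.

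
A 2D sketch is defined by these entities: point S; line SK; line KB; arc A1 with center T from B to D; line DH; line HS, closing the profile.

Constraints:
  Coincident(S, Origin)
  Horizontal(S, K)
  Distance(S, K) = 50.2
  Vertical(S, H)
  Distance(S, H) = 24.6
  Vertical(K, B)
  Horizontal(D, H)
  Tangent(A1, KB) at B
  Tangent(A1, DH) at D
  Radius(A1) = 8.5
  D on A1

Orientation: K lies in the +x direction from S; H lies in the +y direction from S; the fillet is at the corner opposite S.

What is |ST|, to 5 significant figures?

44.700

S is at the origin; SK is horizontal with |SK| = 50.2 and K on the +x side, so K = (50.200, 0.0000). S and H share the same x with |SH| = 24.6 and H on the +y side, so H = (0.0000, 24.600). The virtual corner opposite S is at (50.200, 24.600). Tangency of A1 to KB means the radius TB is perpendicular to KB and A1 meets DH tangentially, so TD is at right angles to DH, with radius 8.5, so the center T sits 8.5 in from both sides at T = (41.700, 16.100). Then |ST| = |T − S| = 44.700.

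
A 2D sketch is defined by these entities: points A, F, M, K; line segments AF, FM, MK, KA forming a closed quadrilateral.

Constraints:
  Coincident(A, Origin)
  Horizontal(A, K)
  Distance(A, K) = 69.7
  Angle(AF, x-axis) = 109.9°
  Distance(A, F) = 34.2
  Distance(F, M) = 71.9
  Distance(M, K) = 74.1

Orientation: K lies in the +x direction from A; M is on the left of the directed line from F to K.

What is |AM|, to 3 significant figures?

86.2

A is at the origin; A and K share the same y with |AK| = 69.7 and K in +x, so K = (69.7, 0). AF runs at 109.9° with |AF| = 34.2, so F = (-11.6, 32.2). M is determined by |FM| = 71.9 and |MK| = 74.1 together: it lies at the intersection of circle(F, 71.9) and circle(K, 74.1). With |FK| = 87.5, the foot of the radical line on FK is 41.9 from F and the perpendicular offset is √(71.9² − 41.9²) = 58.4. Taking the left-of-FK solution: M = (48.8, 71.1).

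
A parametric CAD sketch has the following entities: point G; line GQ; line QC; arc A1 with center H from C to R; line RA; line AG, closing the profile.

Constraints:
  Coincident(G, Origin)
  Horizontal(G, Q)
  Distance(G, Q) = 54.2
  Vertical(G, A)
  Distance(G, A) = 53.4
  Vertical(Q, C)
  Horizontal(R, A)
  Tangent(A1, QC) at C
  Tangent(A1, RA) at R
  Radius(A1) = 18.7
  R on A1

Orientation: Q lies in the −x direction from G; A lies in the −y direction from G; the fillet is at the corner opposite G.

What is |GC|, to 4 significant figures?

64.36

The virtual corner opposite G is at (-54.20, -53.40). A1 meets QC tangentially, so HC is at right angles to QC and since A1 is tangent to RA there, HR ⟂ RA, with radius 18.7, so the center H sits 18.7 in from both sides at H = (-35.50, -34.70). That places the tangent points at C = (-54.20, -34.70) on QC and R = (-35.50, -53.40) on RA. Then |GC| = |C − G| = 64.36.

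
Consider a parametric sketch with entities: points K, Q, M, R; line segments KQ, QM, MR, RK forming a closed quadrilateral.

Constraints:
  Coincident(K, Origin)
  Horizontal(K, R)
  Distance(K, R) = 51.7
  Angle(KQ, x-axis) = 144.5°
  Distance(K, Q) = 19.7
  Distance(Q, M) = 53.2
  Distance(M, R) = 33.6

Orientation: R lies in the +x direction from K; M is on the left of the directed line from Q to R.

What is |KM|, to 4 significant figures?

44.72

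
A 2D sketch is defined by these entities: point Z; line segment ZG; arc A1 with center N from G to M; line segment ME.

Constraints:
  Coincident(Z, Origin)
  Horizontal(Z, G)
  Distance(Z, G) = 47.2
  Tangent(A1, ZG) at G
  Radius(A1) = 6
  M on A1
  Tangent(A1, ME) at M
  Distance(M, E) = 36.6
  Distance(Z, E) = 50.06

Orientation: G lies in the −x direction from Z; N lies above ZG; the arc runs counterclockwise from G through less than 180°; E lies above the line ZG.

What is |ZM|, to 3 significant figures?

41.7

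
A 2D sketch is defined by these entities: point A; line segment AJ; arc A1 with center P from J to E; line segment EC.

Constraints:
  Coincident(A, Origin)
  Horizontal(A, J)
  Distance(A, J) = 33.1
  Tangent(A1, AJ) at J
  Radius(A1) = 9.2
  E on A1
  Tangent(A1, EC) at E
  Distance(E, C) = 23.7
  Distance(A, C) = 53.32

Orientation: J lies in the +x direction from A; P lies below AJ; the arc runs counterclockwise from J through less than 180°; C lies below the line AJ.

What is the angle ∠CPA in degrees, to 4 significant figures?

125.6°

Checks: A = (0.00, 0.00) ✓; |PE| = 9.200 ✓; ∠(PE, EC) = 90.00° ✓; |EC| = 23.70 ✓; |AC| = 53.32 ✓.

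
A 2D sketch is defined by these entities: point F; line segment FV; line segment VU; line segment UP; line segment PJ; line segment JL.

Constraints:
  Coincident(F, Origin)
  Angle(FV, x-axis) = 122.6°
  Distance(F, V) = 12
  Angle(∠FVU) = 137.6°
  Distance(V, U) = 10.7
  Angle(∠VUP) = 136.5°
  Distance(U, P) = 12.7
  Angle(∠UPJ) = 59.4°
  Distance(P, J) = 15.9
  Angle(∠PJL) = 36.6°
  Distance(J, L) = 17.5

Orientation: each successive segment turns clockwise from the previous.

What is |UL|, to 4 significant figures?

4.641

∠UPJ = 59.4° gives PJ at -83.90° from the x-axis; with |PJ| = 15.9, J = (7.228, 12.43). ∠PJL = 36.6° gives JL at 132.7° from the x-axis; with |JL| = 17.5, L = (-4.640, 25.29). Then |UL| = |L − U| = 4.641.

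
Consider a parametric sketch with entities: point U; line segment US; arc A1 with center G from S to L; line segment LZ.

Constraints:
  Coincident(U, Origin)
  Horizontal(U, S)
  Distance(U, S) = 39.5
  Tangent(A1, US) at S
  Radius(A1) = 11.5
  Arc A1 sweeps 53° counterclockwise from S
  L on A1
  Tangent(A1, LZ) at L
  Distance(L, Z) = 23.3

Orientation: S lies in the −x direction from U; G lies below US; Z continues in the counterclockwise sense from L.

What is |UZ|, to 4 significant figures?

66.86

On A1, S sits at bearing 90° from G; a 53° counterclockwise sweep puts L at bearing 143°, so L = G + 11.5·(cos 143°, sin 143°) = (-48.68, -4.579). A1 meets LZ tangentially, so GL is at right angles to LZ, so LZ runs along (−sin 143°, cos 143°); with |LZ| = 23.3, Z = (-62.71, -23.19). Then |UZ| = |Z − U| = 66.86.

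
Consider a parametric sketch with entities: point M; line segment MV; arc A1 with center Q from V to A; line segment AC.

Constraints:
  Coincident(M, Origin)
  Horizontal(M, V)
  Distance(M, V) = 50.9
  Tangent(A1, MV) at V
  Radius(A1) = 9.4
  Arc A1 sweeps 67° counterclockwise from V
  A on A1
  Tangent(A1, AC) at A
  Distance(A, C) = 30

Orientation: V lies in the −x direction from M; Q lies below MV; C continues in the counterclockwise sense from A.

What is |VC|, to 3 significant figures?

39.1

On A1, V sits at bearing 90° from Q; a 67° counterclockwise sweep puts A at bearing 157°, so A = Q + 9.4·(cos 157°, sin 157°) = (-59.6, -5.73). The tangent condition forces QA to be normal to AC, so AC runs along (−sin 157°, cos 157°); with |AC| = 30.0, C = (-71.3, -33.3). Then |VC| = |C − V| = 39.1.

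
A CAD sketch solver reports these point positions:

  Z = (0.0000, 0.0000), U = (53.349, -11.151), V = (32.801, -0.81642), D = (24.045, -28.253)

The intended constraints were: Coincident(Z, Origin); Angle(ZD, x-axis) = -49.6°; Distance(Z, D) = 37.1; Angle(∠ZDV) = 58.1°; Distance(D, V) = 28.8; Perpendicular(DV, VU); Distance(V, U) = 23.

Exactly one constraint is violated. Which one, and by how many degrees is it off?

Perpendicular(DV, VU) — off by 9.00°.

Z = (0.00, 0.00) ✓; ZD at -49.60° ✓; |ZD| = 37.10 ✓; ∠ZDV = 58.10° ✓; |DV| = 28.80 ✓; ∠(DV, VU) = 99.00° ✗; |VU| = 23.00 ✓.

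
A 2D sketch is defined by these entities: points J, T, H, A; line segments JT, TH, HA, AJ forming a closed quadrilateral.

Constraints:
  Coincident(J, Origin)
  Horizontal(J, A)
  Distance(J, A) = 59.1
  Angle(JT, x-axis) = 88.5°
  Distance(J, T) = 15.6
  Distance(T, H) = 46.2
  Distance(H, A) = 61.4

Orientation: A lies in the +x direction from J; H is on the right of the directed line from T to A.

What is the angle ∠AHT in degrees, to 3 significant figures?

67.0°

J is at the origin; J and A share the same y with |JA| = 59.1 and A in +x, so A = (59.1, 0). JT runs at 88.5° with |JT| = 15.6, so T = (0.408, 15.6). H is determined by |TH| = 46.2 and |HA| = 61.4 together: it lies at the intersection of circle(T, 46.2) and circle(A, 61.4). With |TA| = 60.7, the foot of the radical line on TA is 16.9 from T and the perpendicular offset is √(46.2² − 16.9²) = 43.0. Taking the right-of-TA solution: H = (5.70, -30.3).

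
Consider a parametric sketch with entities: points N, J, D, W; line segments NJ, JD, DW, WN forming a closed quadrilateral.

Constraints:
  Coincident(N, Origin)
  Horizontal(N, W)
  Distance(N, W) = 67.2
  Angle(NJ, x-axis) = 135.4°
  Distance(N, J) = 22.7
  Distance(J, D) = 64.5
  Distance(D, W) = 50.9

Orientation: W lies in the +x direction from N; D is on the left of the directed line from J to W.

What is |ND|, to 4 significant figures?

60.82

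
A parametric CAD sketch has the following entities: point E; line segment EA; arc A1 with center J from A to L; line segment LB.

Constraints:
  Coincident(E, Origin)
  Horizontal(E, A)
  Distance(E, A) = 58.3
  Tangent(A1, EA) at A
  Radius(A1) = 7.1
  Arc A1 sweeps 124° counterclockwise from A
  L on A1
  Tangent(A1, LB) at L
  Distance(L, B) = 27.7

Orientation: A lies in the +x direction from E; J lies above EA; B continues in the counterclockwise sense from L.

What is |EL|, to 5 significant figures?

65.134

E is at the origin; EA is horizontal with |EA| = 58.3 and A on the +x side, so A = (58.300, 0.0000). Since A1 is tangent to EA there, JA ⟂ EA, so J = A + (0, 7.1) = (58.300, 7.1000). On A1, A sits at bearing -90° from J; a 124° counterclockwise sweep puts L at bearing 34°, so L = J + 7.1·(cos 34°, sin 34°) = (64.186, 11.070). Then |EL| = |L − E| = 65.134.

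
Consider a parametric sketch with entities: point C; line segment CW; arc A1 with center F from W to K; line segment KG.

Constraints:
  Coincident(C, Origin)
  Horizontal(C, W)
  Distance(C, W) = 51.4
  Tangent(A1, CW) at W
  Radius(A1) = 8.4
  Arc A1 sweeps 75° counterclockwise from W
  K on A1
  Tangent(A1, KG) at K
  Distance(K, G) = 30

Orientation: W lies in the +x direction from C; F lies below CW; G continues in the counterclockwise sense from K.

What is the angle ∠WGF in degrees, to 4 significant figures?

6.365°

C is at the origin; C and W share the same y with |CW| = 51.4 and W on the +x side, so W = (51.40, 0.000). Since A1 is tangent to CW there, FW ⟂ CW, so F = W + (0, -8.4) = (51.40, -8.400). On A1, W sits at bearing 90° from F; a 75° counterclockwise sweep puts K at bearing 165°, so K = F + 8.4·(cos 165°, sin 165°) = (43.29, -6.226). A1 meets KG tangentially, so FK is at right angles to KG, so KG runs along (−sin 165°, cos 165°); with |KG| = 30.0, G = (35.52, -35.20). Then cos ∠WGF = GW·GF / (|GW||GF|), giving 6.365°.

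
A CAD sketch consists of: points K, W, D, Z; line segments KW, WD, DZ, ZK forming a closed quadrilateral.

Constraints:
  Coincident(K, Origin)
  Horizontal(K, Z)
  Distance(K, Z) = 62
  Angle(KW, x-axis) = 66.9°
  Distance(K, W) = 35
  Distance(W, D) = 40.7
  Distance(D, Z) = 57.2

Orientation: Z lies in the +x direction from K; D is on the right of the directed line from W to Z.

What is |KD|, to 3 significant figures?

9.29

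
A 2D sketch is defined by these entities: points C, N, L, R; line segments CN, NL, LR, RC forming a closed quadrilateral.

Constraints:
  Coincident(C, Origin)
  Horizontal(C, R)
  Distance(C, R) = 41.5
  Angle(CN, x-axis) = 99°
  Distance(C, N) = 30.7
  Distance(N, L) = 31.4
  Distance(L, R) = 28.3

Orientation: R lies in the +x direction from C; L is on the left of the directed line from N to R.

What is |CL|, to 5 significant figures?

35.009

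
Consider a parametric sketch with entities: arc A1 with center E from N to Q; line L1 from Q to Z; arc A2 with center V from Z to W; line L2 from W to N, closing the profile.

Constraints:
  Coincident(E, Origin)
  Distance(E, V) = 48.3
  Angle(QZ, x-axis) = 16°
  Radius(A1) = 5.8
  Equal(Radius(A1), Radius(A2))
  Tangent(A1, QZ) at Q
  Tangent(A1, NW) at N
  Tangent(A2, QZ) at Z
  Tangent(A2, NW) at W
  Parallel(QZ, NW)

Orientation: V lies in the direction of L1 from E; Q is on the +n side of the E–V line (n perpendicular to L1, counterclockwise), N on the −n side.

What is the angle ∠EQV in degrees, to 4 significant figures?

83.15°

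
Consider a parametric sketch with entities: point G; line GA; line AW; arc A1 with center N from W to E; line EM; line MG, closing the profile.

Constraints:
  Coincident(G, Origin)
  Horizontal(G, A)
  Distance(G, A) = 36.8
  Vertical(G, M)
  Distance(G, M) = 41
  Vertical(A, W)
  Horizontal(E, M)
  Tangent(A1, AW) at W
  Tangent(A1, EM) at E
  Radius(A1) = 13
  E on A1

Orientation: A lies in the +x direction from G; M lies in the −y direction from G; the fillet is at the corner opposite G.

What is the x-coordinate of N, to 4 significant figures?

23.80

G is at the origin; G and A share the same y with |GA| = 36.8 and A on the +x side, so A = (36.80, 0.000). G and M share the same x with |GM| = 41.0 and M on the −y side, so M = (0.000, -41.00). The virtual corner opposite G is at (36.80, -41.00). Since A1 is tangent to AW there, NW ⟂ AW and the tangent condition forces NE to be normal to EM, with radius 13.0, so the center N sits 13.0 in from both sides at N = (23.80, -28.00). So N.x = 23.80.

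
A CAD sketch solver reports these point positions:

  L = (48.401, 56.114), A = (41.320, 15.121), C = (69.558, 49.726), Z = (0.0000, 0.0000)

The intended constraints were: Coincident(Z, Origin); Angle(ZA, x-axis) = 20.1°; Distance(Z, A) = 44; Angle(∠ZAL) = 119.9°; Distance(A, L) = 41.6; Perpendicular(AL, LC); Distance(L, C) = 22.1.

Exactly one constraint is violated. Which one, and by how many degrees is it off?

Perpendicular(AL, LC) — off by 7.00°.

Z = (0.00, 0.00) ✓; ZA at 20.10° ✓; |ZA| = 44.00 ✓; ∠ZAL = 119.9° ✓; |AL| = 41.60 ✓; ∠(AL, LC) = 97.00° ✗; |LC| = 22.10 ✓.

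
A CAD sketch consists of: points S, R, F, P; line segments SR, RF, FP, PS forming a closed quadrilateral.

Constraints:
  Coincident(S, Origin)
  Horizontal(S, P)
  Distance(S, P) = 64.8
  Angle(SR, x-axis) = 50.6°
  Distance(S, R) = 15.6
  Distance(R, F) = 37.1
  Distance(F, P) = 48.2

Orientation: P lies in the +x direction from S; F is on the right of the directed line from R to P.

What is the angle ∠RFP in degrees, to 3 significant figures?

81.3°

S is at the origin; S and P share the same y with |SP| = 64.8 and P in +x, so P = (64.8, 0). SR runs at 50.6° with |SR| = 15.6, so R = (9.90, 12.1). F is determined by |RF| = 37.1 and |FP| = 48.2 together: it lies at the intersection of circle(R, 37.1) and circle(P, 48.2). With |RP| = 56.2, the foot of the radical line on RP is 19.7 from R and the perpendicular offset is √(37.1² − 19.7²) = 31.4. Taking the right-of-RP solution: F = (22.4, -22.9).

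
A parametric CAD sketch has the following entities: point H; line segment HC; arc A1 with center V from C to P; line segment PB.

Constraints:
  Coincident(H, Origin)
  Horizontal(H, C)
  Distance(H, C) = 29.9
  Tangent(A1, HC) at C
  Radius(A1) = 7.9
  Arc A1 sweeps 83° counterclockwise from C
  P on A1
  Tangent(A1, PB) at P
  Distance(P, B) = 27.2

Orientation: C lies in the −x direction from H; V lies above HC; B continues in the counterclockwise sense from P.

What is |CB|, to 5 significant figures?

35.721

H is at the origin; H and C share the same y with |HC| = 29.9 and C on the −x side, so C = (-29.900, 0.0000). A1 meets HC tangentially, so VC is at right angles to HC, so V = C + (0, 7.9) = (-29.900, 7.9000). On A1, C sits at bearing -90° from V; an 83° counterclockwise sweep puts P at bearing -7°, so P = V + 7.9·(cos -7°, sin -7°) = (-22.059, 6.9372). Tangency of A1 to PB means the radius VP is perpendicular to PB, so PB runs along (−sin -7°, cos -7°); with |PB| = 27.2, B = (-18.744, 33.934). Then |CB| = |B − C| = 35.721.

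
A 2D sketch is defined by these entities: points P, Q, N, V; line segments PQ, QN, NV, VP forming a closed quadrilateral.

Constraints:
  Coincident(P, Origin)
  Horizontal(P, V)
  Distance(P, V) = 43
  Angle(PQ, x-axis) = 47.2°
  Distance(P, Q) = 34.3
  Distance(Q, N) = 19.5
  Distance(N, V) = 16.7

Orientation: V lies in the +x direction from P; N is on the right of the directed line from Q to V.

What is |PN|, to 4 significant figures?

28.13

P is at the origin; PV is horizontal with |PV| = 43.0 and V in +x, so V = (43.0, 0). PQ runs at 47.2° with |PQ| = 34.3, so Q = (23.30, 25.17). N is determined by |QN| = 19.5 and |NV| = 16.7 together: it lies at the intersection of circle(Q, 19.5) and circle(V, 16.7). With |QV| = 31.96, the foot of the radical line on QV is 17.56 from Q and the perpendicular offset is √(19.5² − 17.56²) = 8.470. Taking the right-of-QV solution: N = (27.46, 6.115).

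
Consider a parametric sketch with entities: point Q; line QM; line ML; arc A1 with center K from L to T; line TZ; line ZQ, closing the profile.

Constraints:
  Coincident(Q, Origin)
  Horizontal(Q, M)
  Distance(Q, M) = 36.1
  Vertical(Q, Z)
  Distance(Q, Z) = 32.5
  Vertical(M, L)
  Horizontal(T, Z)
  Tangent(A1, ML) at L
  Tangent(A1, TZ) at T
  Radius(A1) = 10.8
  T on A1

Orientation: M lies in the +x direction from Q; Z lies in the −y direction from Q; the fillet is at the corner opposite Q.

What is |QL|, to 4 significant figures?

42.12

Q is at the origin; Q and M share the same y with |QM| = 36.1 and M on the +x side, so M = (36.10, 0.000). QZ is vertical with |QZ| = 32.5 and Z on the −y side, so Z = (0.000, -32.50). The virtual corner opposite Q is at (36.10, -32.50). The tangent condition forces KL to be normal to ML and the tangent condition forces KT to be normal to TZ, with radius 10.8, so the center K sits 10.8 in from both sides at K = (25.30, -21.70). That places the tangent points at L = (36.10, -21.70) on ML and T = (25.30, -32.50) on TZ. Then |QL| = |L − Q| = 42.12.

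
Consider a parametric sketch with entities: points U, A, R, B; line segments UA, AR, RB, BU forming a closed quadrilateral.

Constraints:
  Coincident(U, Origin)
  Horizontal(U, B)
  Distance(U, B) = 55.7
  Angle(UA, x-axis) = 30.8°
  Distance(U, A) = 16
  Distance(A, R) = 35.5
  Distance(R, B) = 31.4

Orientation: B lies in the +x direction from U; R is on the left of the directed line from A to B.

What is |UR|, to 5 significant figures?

51.469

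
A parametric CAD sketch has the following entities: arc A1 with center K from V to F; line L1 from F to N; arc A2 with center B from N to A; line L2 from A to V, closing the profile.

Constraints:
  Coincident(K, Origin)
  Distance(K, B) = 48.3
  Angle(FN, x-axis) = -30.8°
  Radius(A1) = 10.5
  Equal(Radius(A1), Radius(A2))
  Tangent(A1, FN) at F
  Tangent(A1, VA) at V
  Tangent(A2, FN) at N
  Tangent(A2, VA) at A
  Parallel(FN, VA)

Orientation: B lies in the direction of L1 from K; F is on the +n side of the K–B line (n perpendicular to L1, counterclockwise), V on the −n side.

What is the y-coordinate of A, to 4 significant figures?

-33.75

Tangency of A1 to both parallel lines with radius 10.5 puts F and V at K ± 10.5·n: F = (5.376, 9.019), V = (-5.376, -9.019). Equal radii place N and A the same way about B: N = B + 10.5·n = (46.86, -15.71), A = B − 10.5·n = (36.11, -33.75). So A.y = -33.75.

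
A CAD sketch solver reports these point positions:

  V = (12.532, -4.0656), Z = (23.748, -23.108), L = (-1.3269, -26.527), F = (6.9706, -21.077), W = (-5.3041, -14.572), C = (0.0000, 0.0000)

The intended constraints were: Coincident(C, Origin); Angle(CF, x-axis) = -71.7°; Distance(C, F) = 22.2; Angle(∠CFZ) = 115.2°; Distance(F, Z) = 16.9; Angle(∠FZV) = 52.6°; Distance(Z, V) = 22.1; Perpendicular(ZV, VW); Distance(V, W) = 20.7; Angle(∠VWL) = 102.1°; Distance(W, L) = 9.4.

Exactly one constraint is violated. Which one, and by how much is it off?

Distance(W, L) = 9.4 — off by 3.20.

C = (0.00, 0.00) ✓; CF at -71.70° ✓; |CF| = 22.20 ✓; ∠CFZ = 115.2° ✓; |FZ| = 16.90 ✓; ∠FZV = 52.60° ✓; |ZV| = 22.10 ✓; ∠(ZV, VW) = 90.00° ✓; |VW| = 20.70 ✓; ∠VWL = 102.1° ✓; |WL| = 12.60 ✗.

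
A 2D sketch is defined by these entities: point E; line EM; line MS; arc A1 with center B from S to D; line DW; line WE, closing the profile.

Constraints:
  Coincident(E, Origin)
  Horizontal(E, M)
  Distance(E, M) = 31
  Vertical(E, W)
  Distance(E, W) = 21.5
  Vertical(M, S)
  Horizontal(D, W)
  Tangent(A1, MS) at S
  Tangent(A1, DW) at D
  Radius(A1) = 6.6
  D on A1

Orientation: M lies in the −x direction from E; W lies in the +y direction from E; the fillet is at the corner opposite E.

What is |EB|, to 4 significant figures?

28.59

E is at the origin; E and M share the same y with |EM| = 31.0 and M on the −x side, so M = (-31.00, 0.000). E and W share the same x with |EW| = 21.5 and W on the +y side, so W = (0.000, 21.50). The virtual corner opposite E is at (-31.00, 21.50). Since A1 is tangent to MS there, BS ⟂ MS and since A1 is tangent to DW there, BD ⟂ DW, with radius 6.6, so the center B sits 6.6 in from both sides at B = (-24.40, 14.90). Then |EB| = |B − E| = 28.59.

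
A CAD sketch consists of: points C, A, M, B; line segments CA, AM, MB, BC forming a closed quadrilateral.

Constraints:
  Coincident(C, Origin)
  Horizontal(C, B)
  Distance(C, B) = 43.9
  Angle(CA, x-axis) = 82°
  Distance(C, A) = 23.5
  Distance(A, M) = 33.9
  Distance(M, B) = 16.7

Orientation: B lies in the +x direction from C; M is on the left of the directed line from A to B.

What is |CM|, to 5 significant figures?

38.986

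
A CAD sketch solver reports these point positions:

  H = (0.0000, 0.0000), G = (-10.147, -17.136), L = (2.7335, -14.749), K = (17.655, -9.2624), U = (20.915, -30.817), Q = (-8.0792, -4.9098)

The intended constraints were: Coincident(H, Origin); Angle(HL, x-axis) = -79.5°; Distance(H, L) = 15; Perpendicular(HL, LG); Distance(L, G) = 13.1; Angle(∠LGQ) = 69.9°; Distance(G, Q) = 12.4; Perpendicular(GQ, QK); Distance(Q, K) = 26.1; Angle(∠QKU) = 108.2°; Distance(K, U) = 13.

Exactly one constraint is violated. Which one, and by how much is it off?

Distance(K, U) = 13 — off by 8.80.

H = (0.00, 0.00) ✓; HL at -79.50° ✓; |HL| = 15.00 ✓; ∠(HL, LG) = 90.00° ✓; |LG| = 13.10 ✓; ∠LGQ = 69.90° ✓; |GQ| = 12.40 ✓; ∠(GQ, QK) = 90.00° ✓; |QK| = 26.10 ✓; ∠QKU = 108.2° ✓; |KU| = 21.80 ✗.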